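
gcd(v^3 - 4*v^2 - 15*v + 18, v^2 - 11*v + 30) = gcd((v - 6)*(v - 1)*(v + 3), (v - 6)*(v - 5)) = v - 6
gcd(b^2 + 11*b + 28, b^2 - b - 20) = b + 4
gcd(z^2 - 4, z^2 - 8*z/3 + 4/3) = z - 2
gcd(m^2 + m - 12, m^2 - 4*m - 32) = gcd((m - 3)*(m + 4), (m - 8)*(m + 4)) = m + 4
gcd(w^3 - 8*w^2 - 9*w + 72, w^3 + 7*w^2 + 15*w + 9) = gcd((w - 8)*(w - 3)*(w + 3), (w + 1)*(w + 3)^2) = w + 3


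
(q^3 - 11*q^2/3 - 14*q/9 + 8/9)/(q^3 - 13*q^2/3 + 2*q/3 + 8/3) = (q - 1/3)/(q - 1)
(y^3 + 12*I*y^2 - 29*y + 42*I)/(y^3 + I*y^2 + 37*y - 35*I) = (y + 6*I)/(y - 5*I)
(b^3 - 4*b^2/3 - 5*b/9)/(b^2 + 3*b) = (9*b^2 - 12*b - 5)/(9*(b + 3))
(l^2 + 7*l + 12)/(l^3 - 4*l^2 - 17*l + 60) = (l + 3)/(l^2 - 8*l + 15)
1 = 1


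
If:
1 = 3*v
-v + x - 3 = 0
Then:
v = 1/3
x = 10/3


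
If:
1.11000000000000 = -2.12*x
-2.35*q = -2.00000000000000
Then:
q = 0.85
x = -0.52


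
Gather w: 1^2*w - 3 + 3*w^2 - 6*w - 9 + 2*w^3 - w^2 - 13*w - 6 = 2*w^3 + 2*w^2 - 18*w - 18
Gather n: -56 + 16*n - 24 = 16*n - 80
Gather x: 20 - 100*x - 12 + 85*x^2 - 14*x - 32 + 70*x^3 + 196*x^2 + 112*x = 70*x^3 + 281*x^2 - 2*x - 24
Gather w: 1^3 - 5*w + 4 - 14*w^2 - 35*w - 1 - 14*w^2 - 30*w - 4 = -28*w^2 - 70*w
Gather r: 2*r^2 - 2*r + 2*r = 2*r^2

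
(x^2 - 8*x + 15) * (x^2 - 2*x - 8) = x^4 - 10*x^3 + 23*x^2 + 34*x - 120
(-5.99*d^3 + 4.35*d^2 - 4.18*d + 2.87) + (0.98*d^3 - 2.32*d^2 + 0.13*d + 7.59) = -5.01*d^3 + 2.03*d^2 - 4.05*d + 10.46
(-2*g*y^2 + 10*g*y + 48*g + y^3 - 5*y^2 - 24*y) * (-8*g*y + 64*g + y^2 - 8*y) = 16*g^2*y^3 - 208*g^2*y^2 + 256*g^2*y + 3072*g^2 - 10*g*y^4 + 130*g*y^3 - 160*g*y^2 - 1920*g*y + y^5 - 13*y^4 + 16*y^3 + 192*y^2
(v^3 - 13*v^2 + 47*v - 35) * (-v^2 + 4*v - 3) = -v^5 + 17*v^4 - 102*v^3 + 262*v^2 - 281*v + 105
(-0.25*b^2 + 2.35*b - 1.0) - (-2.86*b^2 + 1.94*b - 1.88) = 2.61*b^2 + 0.41*b + 0.88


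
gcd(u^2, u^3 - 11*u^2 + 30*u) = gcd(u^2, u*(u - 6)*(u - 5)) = u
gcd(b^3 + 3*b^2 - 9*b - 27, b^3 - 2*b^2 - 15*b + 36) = b - 3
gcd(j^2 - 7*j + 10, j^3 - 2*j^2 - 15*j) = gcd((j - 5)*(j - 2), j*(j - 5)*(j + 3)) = j - 5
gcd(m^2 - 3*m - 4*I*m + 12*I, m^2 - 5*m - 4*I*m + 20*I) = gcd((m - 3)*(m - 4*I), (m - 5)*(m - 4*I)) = m - 4*I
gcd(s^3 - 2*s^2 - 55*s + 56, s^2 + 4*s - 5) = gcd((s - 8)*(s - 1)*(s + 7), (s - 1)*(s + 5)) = s - 1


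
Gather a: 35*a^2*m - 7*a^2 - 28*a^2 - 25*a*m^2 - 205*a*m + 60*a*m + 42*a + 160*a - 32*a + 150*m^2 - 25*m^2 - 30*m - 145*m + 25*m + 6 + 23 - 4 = a^2*(35*m - 35) + a*(-25*m^2 - 145*m + 170) + 125*m^2 - 150*m + 25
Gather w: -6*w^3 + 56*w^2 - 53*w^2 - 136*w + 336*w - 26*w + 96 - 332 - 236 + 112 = -6*w^3 + 3*w^2 + 174*w - 360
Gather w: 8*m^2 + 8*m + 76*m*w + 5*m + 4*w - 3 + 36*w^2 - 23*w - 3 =8*m^2 + 13*m + 36*w^2 + w*(76*m - 19) - 6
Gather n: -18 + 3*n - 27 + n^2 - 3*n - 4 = n^2 - 49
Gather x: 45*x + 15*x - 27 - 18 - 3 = 60*x - 48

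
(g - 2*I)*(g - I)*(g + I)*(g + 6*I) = g^4 + 4*I*g^3 + 13*g^2 + 4*I*g + 12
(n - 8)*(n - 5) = n^2 - 13*n + 40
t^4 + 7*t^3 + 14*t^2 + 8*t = t*(t + 1)*(t + 2)*(t + 4)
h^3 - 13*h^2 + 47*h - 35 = (h - 7)*(h - 5)*(h - 1)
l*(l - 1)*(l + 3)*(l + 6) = l^4 + 8*l^3 + 9*l^2 - 18*l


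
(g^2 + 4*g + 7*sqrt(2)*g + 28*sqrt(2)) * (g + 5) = g^3 + 9*g^2 + 7*sqrt(2)*g^2 + 20*g + 63*sqrt(2)*g + 140*sqrt(2)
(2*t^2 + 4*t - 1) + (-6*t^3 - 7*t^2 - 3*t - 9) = -6*t^3 - 5*t^2 + t - 10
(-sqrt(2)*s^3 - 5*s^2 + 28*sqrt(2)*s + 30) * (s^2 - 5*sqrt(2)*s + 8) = -sqrt(2)*s^5 + 5*s^4 + 45*sqrt(2)*s^3 - 290*s^2 + 74*sqrt(2)*s + 240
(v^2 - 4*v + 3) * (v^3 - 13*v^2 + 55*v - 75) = v^5 - 17*v^4 + 110*v^3 - 334*v^2 + 465*v - 225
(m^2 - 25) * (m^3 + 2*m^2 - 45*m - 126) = m^5 + 2*m^4 - 70*m^3 - 176*m^2 + 1125*m + 3150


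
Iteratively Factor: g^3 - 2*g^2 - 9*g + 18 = (g + 3)*(g^2 - 5*g + 6) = (g - 3)*(g + 3)*(g - 2)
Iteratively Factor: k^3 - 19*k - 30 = (k - 5)*(k^2 + 5*k + 6) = (k - 5)*(k + 3)*(k + 2)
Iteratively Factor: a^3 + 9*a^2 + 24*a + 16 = (a + 4)*(a^2 + 5*a + 4) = (a + 1)*(a + 4)*(a + 4)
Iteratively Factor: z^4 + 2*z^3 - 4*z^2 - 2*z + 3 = (z + 1)*(z^3 + z^2 - 5*z + 3) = (z - 1)*(z + 1)*(z^2 + 2*z - 3) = (z - 1)*(z + 1)*(z + 3)*(z - 1)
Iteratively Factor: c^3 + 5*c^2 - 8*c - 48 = (c + 4)*(c^2 + c - 12) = (c + 4)^2*(c - 3)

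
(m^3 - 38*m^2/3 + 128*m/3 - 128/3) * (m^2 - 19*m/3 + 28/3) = m^5 - 19*m^4 + 1190*m^3/9 - 3880*m^2/9 + 6016*m/9 - 3584/9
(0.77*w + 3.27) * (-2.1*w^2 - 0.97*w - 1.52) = -1.617*w^3 - 7.6139*w^2 - 4.3423*w - 4.9704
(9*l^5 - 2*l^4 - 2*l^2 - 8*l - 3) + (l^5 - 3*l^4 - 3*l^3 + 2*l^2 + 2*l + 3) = 10*l^5 - 5*l^4 - 3*l^3 - 6*l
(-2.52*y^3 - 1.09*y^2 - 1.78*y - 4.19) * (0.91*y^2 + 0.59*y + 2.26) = -2.2932*y^5 - 2.4787*y^4 - 7.9581*y^3 - 7.3265*y^2 - 6.4949*y - 9.4694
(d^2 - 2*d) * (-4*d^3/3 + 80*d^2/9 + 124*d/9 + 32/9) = -4*d^5/3 + 104*d^4/9 - 4*d^3 - 24*d^2 - 64*d/9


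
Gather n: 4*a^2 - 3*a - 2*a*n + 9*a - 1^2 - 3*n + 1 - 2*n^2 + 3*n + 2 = 4*a^2 - 2*a*n + 6*a - 2*n^2 + 2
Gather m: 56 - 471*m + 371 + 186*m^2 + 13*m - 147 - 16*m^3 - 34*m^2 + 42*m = -16*m^3 + 152*m^2 - 416*m + 280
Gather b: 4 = 4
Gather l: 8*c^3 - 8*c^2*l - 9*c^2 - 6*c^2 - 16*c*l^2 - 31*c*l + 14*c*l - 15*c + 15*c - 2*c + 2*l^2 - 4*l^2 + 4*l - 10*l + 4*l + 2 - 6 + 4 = 8*c^3 - 15*c^2 - 2*c + l^2*(-16*c - 2) + l*(-8*c^2 - 17*c - 2)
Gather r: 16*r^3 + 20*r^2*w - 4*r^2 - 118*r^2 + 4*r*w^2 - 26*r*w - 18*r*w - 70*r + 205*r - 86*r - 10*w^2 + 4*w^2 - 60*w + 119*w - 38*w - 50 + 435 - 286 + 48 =16*r^3 + r^2*(20*w - 122) + r*(4*w^2 - 44*w + 49) - 6*w^2 + 21*w + 147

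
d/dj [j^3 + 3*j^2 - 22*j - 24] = 3*j^2 + 6*j - 22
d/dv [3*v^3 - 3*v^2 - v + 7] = 9*v^2 - 6*v - 1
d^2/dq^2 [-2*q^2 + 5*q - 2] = -4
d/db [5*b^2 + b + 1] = 10*b + 1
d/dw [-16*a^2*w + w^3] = -16*a^2 + 3*w^2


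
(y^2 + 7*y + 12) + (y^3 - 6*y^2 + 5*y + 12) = y^3 - 5*y^2 + 12*y + 24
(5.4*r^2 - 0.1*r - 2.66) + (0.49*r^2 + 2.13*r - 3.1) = 5.89*r^2 + 2.03*r - 5.76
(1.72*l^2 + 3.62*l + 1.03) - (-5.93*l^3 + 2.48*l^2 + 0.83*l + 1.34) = 5.93*l^3 - 0.76*l^2 + 2.79*l - 0.31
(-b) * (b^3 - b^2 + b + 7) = -b^4 + b^3 - b^2 - 7*b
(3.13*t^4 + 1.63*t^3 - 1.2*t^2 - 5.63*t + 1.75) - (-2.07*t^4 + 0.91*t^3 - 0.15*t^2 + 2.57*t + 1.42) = 5.2*t^4 + 0.72*t^3 - 1.05*t^2 - 8.2*t + 0.33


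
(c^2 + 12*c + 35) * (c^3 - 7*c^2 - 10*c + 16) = c^5 + 5*c^4 - 59*c^3 - 349*c^2 - 158*c + 560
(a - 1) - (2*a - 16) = 15 - a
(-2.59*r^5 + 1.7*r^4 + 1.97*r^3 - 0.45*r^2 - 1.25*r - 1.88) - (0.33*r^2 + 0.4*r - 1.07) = -2.59*r^5 + 1.7*r^4 + 1.97*r^3 - 0.78*r^2 - 1.65*r - 0.81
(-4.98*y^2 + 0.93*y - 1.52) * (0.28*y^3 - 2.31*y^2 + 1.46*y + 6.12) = -1.3944*y^5 + 11.7642*y^4 - 9.8447*y^3 - 25.6086*y^2 + 3.4724*y - 9.3024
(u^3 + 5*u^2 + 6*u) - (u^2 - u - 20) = u^3 + 4*u^2 + 7*u + 20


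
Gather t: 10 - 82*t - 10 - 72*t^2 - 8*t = -72*t^2 - 90*t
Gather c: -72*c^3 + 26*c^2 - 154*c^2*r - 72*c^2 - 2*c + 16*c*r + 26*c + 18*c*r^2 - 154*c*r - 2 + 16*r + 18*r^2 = -72*c^3 + c^2*(-154*r - 46) + c*(18*r^2 - 138*r + 24) + 18*r^2 + 16*r - 2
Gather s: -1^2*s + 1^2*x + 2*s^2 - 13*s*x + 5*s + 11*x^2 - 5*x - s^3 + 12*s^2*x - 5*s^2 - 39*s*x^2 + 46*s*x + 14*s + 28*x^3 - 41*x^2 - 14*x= -s^3 + s^2*(12*x - 3) + s*(-39*x^2 + 33*x + 18) + 28*x^3 - 30*x^2 - 18*x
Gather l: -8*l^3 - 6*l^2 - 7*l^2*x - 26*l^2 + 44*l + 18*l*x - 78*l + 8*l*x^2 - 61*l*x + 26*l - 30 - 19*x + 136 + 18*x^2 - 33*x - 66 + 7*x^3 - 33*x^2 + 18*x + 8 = -8*l^3 + l^2*(-7*x - 32) + l*(8*x^2 - 43*x - 8) + 7*x^3 - 15*x^2 - 34*x + 48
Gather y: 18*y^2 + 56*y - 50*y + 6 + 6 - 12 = 18*y^2 + 6*y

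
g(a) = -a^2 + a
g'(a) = 1 - 2*a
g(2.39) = -3.32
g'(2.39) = -3.78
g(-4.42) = -23.96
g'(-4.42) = 9.84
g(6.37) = -34.21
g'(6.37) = -11.74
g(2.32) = -3.06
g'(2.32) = -3.64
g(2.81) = -5.09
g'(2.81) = -4.62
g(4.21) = -13.51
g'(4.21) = -7.42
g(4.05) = -12.35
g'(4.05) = -7.10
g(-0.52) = -0.79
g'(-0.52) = 2.04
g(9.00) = -72.00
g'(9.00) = -17.00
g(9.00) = -72.00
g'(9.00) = -17.00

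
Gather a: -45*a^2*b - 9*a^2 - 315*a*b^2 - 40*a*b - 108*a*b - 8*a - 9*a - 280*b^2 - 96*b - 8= a^2*(-45*b - 9) + a*(-315*b^2 - 148*b - 17) - 280*b^2 - 96*b - 8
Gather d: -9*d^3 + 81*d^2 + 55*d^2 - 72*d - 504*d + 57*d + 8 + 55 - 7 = -9*d^3 + 136*d^2 - 519*d + 56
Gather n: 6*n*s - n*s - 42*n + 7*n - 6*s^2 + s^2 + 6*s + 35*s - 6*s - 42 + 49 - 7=n*(5*s - 35) - 5*s^2 + 35*s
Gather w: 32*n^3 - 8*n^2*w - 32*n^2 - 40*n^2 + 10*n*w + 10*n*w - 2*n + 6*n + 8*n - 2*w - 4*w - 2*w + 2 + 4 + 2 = 32*n^3 - 72*n^2 + 12*n + w*(-8*n^2 + 20*n - 8) + 8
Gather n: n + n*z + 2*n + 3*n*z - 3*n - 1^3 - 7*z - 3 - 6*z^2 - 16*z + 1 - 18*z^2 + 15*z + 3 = 4*n*z - 24*z^2 - 8*z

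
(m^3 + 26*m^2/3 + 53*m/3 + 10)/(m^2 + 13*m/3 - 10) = (3*m^2 + 8*m + 5)/(3*m - 5)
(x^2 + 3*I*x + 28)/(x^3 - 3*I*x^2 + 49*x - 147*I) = (x - 4*I)/(x^2 - 10*I*x - 21)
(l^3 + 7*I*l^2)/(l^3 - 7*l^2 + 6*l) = l*(l + 7*I)/(l^2 - 7*l + 6)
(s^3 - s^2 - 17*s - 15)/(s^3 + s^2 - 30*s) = (s^2 + 4*s + 3)/(s*(s + 6))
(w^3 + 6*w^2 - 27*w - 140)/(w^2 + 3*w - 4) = (w^2 + 2*w - 35)/(w - 1)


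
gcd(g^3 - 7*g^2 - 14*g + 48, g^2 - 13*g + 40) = g - 8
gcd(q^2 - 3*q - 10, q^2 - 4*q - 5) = q - 5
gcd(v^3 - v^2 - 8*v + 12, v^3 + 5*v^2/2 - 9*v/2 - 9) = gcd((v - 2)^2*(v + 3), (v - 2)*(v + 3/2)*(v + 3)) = v^2 + v - 6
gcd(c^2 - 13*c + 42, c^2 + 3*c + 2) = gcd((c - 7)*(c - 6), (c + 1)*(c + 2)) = 1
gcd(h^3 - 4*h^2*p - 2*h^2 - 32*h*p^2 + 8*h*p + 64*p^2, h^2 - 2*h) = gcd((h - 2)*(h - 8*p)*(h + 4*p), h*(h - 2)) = h - 2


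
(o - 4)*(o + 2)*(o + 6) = o^3 + 4*o^2 - 20*o - 48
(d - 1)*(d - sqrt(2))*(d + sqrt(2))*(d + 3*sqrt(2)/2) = d^4 - d^3 + 3*sqrt(2)*d^3/2 - 3*sqrt(2)*d^2/2 - 2*d^2 - 3*sqrt(2)*d + 2*d + 3*sqrt(2)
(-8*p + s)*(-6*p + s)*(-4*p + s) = -192*p^3 + 104*p^2*s - 18*p*s^2 + s^3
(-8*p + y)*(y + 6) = -8*p*y - 48*p + y^2 + 6*y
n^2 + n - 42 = (n - 6)*(n + 7)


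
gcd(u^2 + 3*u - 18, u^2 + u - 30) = u + 6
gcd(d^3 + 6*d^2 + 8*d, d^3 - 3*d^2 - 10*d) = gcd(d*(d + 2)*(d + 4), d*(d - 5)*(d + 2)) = d^2 + 2*d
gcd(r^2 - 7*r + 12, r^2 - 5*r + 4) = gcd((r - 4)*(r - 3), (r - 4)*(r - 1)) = r - 4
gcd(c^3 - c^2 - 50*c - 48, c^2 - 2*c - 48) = c^2 - 2*c - 48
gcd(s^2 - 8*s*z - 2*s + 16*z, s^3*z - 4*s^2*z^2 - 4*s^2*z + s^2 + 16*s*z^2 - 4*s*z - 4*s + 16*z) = 1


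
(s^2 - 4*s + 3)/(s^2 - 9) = (s - 1)/(s + 3)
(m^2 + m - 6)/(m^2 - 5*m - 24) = (m - 2)/(m - 8)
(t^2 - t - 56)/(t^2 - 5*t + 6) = (t^2 - t - 56)/(t^2 - 5*t + 6)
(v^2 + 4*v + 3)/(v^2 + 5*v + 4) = (v + 3)/(v + 4)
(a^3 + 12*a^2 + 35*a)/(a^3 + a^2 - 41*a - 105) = a*(a + 7)/(a^2 - 4*a - 21)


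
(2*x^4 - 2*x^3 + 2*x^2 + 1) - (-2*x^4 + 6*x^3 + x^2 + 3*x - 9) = 4*x^4 - 8*x^3 + x^2 - 3*x + 10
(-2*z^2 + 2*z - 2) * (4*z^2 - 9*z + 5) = -8*z^4 + 26*z^3 - 36*z^2 + 28*z - 10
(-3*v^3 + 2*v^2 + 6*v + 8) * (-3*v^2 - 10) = 9*v^5 - 6*v^4 + 12*v^3 - 44*v^2 - 60*v - 80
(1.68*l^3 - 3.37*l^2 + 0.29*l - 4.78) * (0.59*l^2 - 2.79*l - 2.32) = 0.9912*l^5 - 6.6755*l^4 + 5.6758*l^3 + 4.1891*l^2 + 12.6634*l + 11.0896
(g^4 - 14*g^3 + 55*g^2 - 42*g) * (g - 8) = g^5 - 22*g^4 + 167*g^3 - 482*g^2 + 336*g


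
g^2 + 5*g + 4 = (g + 1)*(g + 4)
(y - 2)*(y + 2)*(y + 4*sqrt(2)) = y^3 + 4*sqrt(2)*y^2 - 4*y - 16*sqrt(2)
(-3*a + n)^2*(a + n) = 9*a^3 + 3*a^2*n - 5*a*n^2 + n^3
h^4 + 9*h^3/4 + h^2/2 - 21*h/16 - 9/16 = (h - 3/4)*(h + 1/2)*(h + 1)*(h + 3/2)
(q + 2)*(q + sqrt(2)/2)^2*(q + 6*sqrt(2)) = q^4 + 2*q^3 + 7*sqrt(2)*q^3 + 25*q^2/2 + 14*sqrt(2)*q^2 + 3*sqrt(2)*q + 25*q + 6*sqrt(2)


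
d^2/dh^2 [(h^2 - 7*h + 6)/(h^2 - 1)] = -14/(h^3 + 3*h^2 + 3*h + 1)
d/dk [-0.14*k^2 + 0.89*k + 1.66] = 0.89 - 0.28*k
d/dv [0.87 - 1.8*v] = -1.80000000000000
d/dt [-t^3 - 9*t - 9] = -3*t^2 - 9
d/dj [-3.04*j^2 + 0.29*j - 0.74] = 0.29 - 6.08*j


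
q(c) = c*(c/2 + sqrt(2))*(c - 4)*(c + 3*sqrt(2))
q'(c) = c*(c/2 + sqrt(2))*(c - 4) + c*(c/2 + sqrt(2))*(c + 3*sqrt(2)) + c*(c - 4)*(c + 3*sqrt(2))/2 + (c/2 + sqrt(2))*(c - 4)*(c + 3*sqrt(2)) = 2*c^3 - 6*c^2 + 15*sqrt(2)*c^2/2 - 20*sqrt(2)*c + 12*c - 24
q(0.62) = -17.57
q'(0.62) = -31.85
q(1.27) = -39.17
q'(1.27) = -33.15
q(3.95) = -5.48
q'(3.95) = 106.81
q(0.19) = -4.84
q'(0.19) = -26.91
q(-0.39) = 8.04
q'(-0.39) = -17.07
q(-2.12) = 9.76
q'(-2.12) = 12.17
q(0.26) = -6.76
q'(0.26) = -27.89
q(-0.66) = 11.95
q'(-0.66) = -11.82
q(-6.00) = 167.21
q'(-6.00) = -192.46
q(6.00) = 542.56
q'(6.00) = 476.13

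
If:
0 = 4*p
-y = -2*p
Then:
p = 0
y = 0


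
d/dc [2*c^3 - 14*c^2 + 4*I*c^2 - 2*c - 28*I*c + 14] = 6*c^2 + c*(-28 + 8*I) - 2 - 28*I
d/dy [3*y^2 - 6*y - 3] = 6*y - 6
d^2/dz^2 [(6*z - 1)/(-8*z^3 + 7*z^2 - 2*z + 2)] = 2*(-1152*z^5 + 1392*z^4 - 646*z^3 - 381*z^2 + 258*z - 34)/(512*z^9 - 1344*z^8 + 1560*z^7 - 1399*z^6 + 1062*z^5 - 570*z^4 + 272*z^3 - 108*z^2 + 24*z - 8)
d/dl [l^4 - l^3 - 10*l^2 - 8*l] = 4*l^3 - 3*l^2 - 20*l - 8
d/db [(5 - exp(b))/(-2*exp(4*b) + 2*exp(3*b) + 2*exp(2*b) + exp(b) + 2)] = (-6*exp(4*b) + 44*exp(3*b) - 28*exp(2*b) - 20*exp(b) - 7)*exp(b)/(4*exp(8*b) - 8*exp(7*b) - 4*exp(6*b) + 4*exp(5*b) + 12*exp(3*b) + 9*exp(2*b) + 4*exp(b) + 4)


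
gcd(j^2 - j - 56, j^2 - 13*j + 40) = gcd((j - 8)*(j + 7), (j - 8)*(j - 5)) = j - 8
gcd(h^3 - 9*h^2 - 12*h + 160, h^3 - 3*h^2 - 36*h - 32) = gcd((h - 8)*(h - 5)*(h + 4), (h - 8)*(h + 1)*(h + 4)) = h^2 - 4*h - 32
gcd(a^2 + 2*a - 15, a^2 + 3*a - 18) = a - 3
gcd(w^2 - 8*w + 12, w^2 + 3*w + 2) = 1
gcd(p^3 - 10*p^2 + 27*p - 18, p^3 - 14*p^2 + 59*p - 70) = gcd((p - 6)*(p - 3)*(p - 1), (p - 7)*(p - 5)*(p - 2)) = 1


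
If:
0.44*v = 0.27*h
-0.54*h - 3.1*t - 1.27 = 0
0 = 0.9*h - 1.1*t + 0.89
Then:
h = -1.23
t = -0.20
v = -0.75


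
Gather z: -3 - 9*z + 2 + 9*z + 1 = 0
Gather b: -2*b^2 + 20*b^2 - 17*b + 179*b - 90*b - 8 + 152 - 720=18*b^2 + 72*b - 576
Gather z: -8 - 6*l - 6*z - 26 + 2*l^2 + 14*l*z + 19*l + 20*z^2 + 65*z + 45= 2*l^2 + 13*l + 20*z^2 + z*(14*l + 59) + 11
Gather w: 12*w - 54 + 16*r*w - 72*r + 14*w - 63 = -72*r + w*(16*r + 26) - 117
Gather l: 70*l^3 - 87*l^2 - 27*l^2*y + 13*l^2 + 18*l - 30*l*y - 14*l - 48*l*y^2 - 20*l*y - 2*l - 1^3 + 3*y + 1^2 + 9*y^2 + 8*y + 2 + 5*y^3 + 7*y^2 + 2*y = 70*l^3 + l^2*(-27*y - 74) + l*(-48*y^2 - 50*y + 2) + 5*y^3 + 16*y^2 + 13*y + 2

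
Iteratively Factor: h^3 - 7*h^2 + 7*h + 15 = (h + 1)*(h^2 - 8*h + 15) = (h - 5)*(h + 1)*(h - 3)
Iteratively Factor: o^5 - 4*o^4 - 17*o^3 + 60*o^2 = (o - 5)*(o^4 + o^3 - 12*o^2) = (o - 5)*(o + 4)*(o^3 - 3*o^2) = (o - 5)*(o - 3)*(o + 4)*(o^2) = o*(o - 5)*(o - 3)*(o + 4)*(o)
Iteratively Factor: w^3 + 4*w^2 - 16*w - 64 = (w + 4)*(w^2 - 16) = (w - 4)*(w + 4)*(w + 4)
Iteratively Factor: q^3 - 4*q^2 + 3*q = (q)*(q^2 - 4*q + 3) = q*(q - 1)*(q - 3)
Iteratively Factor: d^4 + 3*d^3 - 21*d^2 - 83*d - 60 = (d - 5)*(d^3 + 8*d^2 + 19*d + 12) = (d - 5)*(d + 3)*(d^2 + 5*d + 4) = (d - 5)*(d + 3)*(d + 4)*(d + 1)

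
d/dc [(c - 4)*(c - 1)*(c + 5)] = 3*c^2 - 21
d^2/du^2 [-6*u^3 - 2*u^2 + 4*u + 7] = -36*u - 4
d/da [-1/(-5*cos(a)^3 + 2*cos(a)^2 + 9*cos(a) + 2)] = (15*cos(a)^2 - 4*cos(a) - 9)*sin(a)/(-5*cos(a)^3 + 2*cos(a)^2 + 9*cos(a) + 2)^2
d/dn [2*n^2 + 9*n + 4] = 4*n + 9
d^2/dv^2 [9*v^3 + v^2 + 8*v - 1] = 54*v + 2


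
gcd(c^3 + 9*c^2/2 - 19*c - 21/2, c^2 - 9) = c - 3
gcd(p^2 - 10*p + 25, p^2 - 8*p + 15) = p - 5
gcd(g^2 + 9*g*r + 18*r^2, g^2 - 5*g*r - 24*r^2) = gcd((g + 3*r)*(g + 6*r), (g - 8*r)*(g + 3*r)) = g + 3*r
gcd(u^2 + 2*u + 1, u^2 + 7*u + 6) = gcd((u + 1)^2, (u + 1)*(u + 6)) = u + 1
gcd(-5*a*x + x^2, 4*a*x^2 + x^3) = x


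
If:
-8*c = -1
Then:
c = 1/8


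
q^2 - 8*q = q*(q - 8)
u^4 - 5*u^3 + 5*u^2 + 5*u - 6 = (u - 3)*(u - 2)*(u - 1)*(u + 1)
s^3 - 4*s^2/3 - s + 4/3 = (s - 4/3)*(s - 1)*(s + 1)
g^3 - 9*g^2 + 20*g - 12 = (g - 6)*(g - 2)*(g - 1)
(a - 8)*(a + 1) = a^2 - 7*a - 8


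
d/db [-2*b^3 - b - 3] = -6*b^2 - 1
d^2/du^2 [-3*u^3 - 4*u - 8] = -18*u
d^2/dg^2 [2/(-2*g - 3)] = -16/(2*g + 3)^3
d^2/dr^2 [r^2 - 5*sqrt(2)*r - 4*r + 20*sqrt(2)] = 2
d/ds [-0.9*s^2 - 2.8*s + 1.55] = -1.8*s - 2.8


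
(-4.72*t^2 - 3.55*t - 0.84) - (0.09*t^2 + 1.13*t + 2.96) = -4.81*t^2 - 4.68*t - 3.8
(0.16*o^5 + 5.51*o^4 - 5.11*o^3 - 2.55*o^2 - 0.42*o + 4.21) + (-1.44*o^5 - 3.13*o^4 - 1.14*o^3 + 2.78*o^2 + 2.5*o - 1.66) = -1.28*o^5 + 2.38*o^4 - 6.25*o^3 + 0.23*o^2 + 2.08*o + 2.55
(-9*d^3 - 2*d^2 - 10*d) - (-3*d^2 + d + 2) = -9*d^3 + d^2 - 11*d - 2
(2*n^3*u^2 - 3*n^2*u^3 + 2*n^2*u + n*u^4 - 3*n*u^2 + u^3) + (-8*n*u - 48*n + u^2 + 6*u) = 2*n^3*u^2 - 3*n^2*u^3 + 2*n^2*u + n*u^4 - 3*n*u^2 - 8*n*u - 48*n + u^3 + u^2 + 6*u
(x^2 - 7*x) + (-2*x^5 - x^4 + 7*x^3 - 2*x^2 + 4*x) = -2*x^5 - x^4 + 7*x^3 - x^2 - 3*x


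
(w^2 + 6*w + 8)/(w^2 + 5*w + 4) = (w + 2)/(w + 1)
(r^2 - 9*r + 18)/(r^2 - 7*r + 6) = (r - 3)/(r - 1)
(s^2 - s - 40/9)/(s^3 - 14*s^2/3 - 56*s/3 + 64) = (s + 5/3)/(s^2 - 2*s - 24)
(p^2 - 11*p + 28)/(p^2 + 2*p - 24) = (p - 7)/(p + 6)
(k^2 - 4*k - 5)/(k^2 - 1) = (k - 5)/(k - 1)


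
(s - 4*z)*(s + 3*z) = s^2 - s*z - 12*z^2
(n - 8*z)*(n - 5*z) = n^2 - 13*n*z + 40*z^2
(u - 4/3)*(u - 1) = u^2 - 7*u/3 + 4/3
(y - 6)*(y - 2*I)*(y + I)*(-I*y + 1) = -I*y^4 + 6*I*y^3 - 3*I*y^2 + 2*y + 18*I*y - 12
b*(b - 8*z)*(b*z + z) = b^3*z - 8*b^2*z^2 + b^2*z - 8*b*z^2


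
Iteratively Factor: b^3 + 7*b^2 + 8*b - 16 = (b - 1)*(b^2 + 8*b + 16) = (b - 1)*(b + 4)*(b + 4)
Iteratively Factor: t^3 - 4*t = (t)*(t^2 - 4) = t*(t - 2)*(t + 2)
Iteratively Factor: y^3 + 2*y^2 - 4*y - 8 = (y + 2)*(y^2 - 4) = (y + 2)^2*(y - 2)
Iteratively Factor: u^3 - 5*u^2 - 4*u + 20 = (u + 2)*(u^2 - 7*u + 10) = (u - 2)*(u + 2)*(u - 5)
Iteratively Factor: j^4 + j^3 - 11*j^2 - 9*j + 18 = (j + 2)*(j^3 - j^2 - 9*j + 9) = (j + 2)*(j + 3)*(j^2 - 4*j + 3) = (j - 1)*(j + 2)*(j + 3)*(j - 3)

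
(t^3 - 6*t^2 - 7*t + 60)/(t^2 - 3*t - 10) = (t^2 - t - 12)/(t + 2)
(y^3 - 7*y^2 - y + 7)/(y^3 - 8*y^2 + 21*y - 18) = (y^3 - 7*y^2 - y + 7)/(y^3 - 8*y^2 + 21*y - 18)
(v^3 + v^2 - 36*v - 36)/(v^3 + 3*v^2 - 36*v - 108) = (v + 1)/(v + 3)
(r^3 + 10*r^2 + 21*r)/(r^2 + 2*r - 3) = r*(r + 7)/(r - 1)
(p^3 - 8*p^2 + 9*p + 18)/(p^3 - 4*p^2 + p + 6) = (p - 6)/(p - 2)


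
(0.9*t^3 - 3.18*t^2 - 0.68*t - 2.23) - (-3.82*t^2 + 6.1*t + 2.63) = 0.9*t^3 + 0.64*t^2 - 6.78*t - 4.86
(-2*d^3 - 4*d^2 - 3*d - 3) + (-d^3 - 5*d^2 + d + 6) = -3*d^3 - 9*d^2 - 2*d + 3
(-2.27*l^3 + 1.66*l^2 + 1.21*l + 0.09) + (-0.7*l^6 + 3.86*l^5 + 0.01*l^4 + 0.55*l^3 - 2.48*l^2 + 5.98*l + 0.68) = -0.7*l^6 + 3.86*l^5 + 0.01*l^4 - 1.72*l^3 - 0.82*l^2 + 7.19*l + 0.77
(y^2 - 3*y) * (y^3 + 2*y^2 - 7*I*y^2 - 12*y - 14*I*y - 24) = y^5 - y^4 - 7*I*y^4 - 18*y^3 + 7*I*y^3 + 12*y^2 + 42*I*y^2 + 72*y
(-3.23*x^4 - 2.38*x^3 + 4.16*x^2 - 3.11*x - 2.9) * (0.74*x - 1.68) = -2.3902*x^5 + 3.6652*x^4 + 7.0768*x^3 - 9.2902*x^2 + 3.0788*x + 4.872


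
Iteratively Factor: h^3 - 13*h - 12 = (h + 1)*(h^2 - h - 12) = (h + 1)*(h + 3)*(h - 4)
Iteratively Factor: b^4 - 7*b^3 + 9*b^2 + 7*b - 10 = (b - 2)*(b^3 - 5*b^2 - b + 5) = (b - 2)*(b + 1)*(b^2 - 6*b + 5) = (b - 5)*(b - 2)*(b + 1)*(b - 1)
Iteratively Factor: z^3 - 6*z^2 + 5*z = (z - 1)*(z^2 - 5*z) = (z - 5)*(z - 1)*(z)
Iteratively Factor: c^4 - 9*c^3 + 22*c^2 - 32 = (c - 4)*(c^3 - 5*c^2 + 2*c + 8) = (c - 4)*(c - 2)*(c^2 - 3*c - 4) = (c - 4)^2*(c - 2)*(c + 1)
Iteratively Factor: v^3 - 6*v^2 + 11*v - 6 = (v - 3)*(v^2 - 3*v + 2) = (v - 3)*(v - 1)*(v - 2)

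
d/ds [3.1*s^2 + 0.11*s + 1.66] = 6.2*s + 0.11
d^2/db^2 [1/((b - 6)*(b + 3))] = 2*((b - 6)^2 + (b - 6)*(b + 3) + (b + 3)^2)/((b - 6)^3*(b + 3)^3)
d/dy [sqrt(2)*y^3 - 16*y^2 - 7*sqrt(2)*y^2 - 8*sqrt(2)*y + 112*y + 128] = 3*sqrt(2)*y^2 - 32*y - 14*sqrt(2)*y - 8*sqrt(2) + 112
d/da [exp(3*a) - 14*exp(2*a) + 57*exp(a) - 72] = (3*exp(2*a) - 28*exp(a) + 57)*exp(a)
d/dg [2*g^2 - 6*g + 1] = 4*g - 6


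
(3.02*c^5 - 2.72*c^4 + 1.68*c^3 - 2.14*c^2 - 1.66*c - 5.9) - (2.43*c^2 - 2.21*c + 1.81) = 3.02*c^5 - 2.72*c^4 + 1.68*c^3 - 4.57*c^2 + 0.55*c - 7.71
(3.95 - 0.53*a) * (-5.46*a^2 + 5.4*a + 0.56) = 2.8938*a^3 - 24.429*a^2 + 21.0332*a + 2.212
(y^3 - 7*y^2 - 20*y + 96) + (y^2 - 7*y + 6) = y^3 - 6*y^2 - 27*y + 102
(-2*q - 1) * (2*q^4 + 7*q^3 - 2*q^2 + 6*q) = -4*q^5 - 16*q^4 - 3*q^3 - 10*q^2 - 6*q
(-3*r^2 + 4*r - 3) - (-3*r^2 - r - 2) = 5*r - 1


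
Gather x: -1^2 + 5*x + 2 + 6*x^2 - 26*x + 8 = 6*x^2 - 21*x + 9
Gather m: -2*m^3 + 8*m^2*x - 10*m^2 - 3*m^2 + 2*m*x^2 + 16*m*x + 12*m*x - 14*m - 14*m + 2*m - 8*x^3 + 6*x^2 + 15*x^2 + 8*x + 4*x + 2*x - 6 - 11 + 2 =-2*m^3 + m^2*(8*x - 13) + m*(2*x^2 + 28*x - 26) - 8*x^3 + 21*x^2 + 14*x - 15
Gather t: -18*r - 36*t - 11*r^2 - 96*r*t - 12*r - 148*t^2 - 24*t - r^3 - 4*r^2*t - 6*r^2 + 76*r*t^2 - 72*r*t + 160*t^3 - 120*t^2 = -r^3 - 17*r^2 - 30*r + 160*t^3 + t^2*(76*r - 268) + t*(-4*r^2 - 168*r - 60)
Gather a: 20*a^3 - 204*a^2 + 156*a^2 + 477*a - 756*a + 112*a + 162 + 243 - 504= 20*a^3 - 48*a^2 - 167*a - 99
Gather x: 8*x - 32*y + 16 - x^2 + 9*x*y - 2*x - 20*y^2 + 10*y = -x^2 + x*(9*y + 6) - 20*y^2 - 22*y + 16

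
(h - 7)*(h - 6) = h^2 - 13*h + 42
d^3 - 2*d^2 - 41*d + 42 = (d - 7)*(d - 1)*(d + 6)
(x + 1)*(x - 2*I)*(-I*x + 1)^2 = -x^4 - x^3 - 3*x^2 - 3*x - 2*I*x - 2*I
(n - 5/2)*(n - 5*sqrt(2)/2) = n^2 - 5*sqrt(2)*n/2 - 5*n/2 + 25*sqrt(2)/4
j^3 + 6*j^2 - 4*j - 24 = (j - 2)*(j + 2)*(j + 6)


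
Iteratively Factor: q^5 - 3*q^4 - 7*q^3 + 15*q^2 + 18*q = (q + 1)*(q^4 - 4*q^3 - 3*q^2 + 18*q) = q*(q + 1)*(q^3 - 4*q^2 - 3*q + 18) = q*(q - 3)*(q + 1)*(q^2 - q - 6) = q*(q - 3)^2*(q + 1)*(q + 2)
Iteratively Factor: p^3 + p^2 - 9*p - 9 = (p - 3)*(p^2 + 4*p + 3) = (p - 3)*(p + 1)*(p + 3)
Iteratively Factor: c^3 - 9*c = (c + 3)*(c^2 - 3*c) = c*(c + 3)*(c - 3)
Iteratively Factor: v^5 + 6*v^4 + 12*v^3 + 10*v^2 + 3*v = (v + 1)*(v^4 + 5*v^3 + 7*v^2 + 3*v) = v*(v + 1)*(v^3 + 5*v^2 + 7*v + 3) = v*(v + 1)*(v + 3)*(v^2 + 2*v + 1) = v*(v + 1)^2*(v + 3)*(v + 1)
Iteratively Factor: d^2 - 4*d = (d - 4)*(d)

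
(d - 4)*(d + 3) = d^2 - d - 12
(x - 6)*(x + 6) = x^2 - 36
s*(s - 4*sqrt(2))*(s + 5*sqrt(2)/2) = s^3 - 3*sqrt(2)*s^2/2 - 20*s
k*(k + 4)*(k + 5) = k^3 + 9*k^2 + 20*k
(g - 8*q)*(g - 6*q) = g^2 - 14*g*q + 48*q^2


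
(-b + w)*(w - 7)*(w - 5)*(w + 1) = -b*w^3 + 11*b*w^2 - 23*b*w - 35*b + w^4 - 11*w^3 + 23*w^2 + 35*w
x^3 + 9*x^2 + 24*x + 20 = (x + 2)^2*(x + 5)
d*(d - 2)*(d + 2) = d^3 - 4*d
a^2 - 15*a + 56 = (a - 8)*(a - 7)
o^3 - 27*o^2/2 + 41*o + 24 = (o - 8)*(o - 6)*(o + 1/2)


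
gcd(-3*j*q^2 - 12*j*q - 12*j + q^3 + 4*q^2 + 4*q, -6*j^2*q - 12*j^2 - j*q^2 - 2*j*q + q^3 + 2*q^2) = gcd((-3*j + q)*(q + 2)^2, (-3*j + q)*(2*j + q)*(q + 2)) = -3*j*q - 6*j + q^2 + 2*q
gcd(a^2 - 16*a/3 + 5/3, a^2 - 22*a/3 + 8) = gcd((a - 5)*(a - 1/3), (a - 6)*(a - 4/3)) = 1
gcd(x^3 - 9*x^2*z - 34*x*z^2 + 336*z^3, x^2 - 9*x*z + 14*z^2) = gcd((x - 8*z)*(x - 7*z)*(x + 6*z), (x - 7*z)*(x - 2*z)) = x - 7*z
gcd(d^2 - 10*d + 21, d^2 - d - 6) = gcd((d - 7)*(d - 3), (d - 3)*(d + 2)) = d - 3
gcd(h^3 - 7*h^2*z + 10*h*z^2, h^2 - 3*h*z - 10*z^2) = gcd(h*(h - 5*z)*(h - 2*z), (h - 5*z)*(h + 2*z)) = -h + 5*z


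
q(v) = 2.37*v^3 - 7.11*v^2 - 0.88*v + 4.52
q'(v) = 7.11*v^2 - 14.22*v - 0.88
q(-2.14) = -49.38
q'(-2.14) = 62.11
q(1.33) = -3.65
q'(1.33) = -7.22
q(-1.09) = -6.04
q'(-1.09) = 23.07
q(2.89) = -0.20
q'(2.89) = 17.41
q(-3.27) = -151.50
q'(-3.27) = 121.65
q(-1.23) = -9.56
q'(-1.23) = 27.37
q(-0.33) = 3.95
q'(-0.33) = 4.59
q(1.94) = -6.64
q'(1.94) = -1.71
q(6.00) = 255.20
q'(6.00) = 169.76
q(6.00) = 255.20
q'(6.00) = 169.76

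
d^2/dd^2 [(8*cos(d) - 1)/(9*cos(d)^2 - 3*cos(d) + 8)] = 2*(5832*(1 - cos(2*d))^2*cos(d) - 108*(1 - cos(2*d))^2 - 181*cos(d) + 1482*cos(2*d) + 513*cos(3*d) - 1296*cos(5*d) - 126)/(6*cos(d) - 9*cos(2*d) - 25)^3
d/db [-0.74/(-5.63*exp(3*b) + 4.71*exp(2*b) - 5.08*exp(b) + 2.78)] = (-12.4986*exp(2*b) + 6.9708*exp(b) - 3.7592)*exp(b)/(5.63*exp(3*b) - 4.71*exp(2*b) + 5.08*exp(b) - 2.78)^2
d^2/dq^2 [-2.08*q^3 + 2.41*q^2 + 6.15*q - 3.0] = 4.82 - 12.48*q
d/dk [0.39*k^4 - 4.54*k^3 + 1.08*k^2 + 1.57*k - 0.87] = 1.56*k^3 - 13.62*k^2 + 2.16*k + 1.57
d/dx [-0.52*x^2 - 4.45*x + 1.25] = -1.04*x - 4.45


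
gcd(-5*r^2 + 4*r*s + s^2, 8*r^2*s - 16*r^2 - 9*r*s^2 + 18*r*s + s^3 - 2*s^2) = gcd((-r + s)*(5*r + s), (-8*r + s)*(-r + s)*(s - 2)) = r - s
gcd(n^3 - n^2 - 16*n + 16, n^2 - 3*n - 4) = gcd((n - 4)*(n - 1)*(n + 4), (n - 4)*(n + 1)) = n - 4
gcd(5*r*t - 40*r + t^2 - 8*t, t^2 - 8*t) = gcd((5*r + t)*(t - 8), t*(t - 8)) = t - 8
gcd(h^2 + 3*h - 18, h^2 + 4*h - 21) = h - 3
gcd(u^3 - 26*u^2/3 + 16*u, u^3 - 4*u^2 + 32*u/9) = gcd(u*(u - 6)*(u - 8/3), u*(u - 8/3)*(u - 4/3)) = u^2 - 8*u/3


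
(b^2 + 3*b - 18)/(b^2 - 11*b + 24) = (b + 6)/(b - 8)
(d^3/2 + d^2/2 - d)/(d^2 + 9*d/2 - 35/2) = d*(d^2 + d - 2)/(2*d^2 + 9*d - 35)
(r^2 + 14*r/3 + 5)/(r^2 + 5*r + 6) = (r + 5/3)/(r + 2)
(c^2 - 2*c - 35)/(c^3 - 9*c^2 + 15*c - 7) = (c + 5)/(c^2 - 2*c + 1)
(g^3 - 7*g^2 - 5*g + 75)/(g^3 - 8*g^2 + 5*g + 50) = (g + 3)/(g + 2)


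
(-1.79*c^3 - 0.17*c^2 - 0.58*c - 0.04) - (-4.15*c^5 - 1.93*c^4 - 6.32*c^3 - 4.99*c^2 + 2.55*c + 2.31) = 4.15*c^5 + 1.93*c^4 + 4.53*c^3 + 4.82*c^2 - 3.13*c - 2.35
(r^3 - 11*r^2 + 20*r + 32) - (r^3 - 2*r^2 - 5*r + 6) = -9*r^2 + 25*r + 26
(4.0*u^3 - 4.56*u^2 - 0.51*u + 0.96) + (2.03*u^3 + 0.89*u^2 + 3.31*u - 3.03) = 6.03*u^3 - 3.67*u^2 + 2.8*u - 2.07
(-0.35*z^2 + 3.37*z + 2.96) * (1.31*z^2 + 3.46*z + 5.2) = -0.4585*z^4 + 3.2037*z^3 + 13.7178*z^2 + 27.7656*z + 15.392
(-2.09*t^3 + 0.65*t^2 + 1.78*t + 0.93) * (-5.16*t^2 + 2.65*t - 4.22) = 10.7844*t^5 - 8.8925*t^4 + 1.3575*t^3 - 2.8248*t^2 - 5.0471*t - 3.9246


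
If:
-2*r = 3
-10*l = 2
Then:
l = -1/5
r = -3/2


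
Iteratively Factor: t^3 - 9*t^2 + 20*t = (t)*(t^2 - 9*t + 20) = t*(t - 5)*(t - 4)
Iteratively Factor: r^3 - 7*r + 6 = (r - 1)*(r^2 + r - 6) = (r - 1)*(r + 3)*(r - 2)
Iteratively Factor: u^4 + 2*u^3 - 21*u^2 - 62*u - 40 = (u + 2)*(u^3 - 21*u - 20) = (u - 5)*(u + 2)*(u^2 + 5*u + 4) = (u - 5)*(u + 1)*(u + 2)*(u + 4)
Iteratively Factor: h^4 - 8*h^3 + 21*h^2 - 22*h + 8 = (h - 1)*(h^3 - 7*h^2 + 14*h - 8) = (h - 4)*(h - 1)*(h^2 - 3*h + 2) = (h - 4)*(h - 2)*(h - 1)*(h - 1)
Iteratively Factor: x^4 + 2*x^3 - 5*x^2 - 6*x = (x - 2)*(x^3 + 4*x^2 + 3*x) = x*(x - 2)*(x^2 + 4*x + 3) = x*(x - 2)*(x + 1)*(x + 3)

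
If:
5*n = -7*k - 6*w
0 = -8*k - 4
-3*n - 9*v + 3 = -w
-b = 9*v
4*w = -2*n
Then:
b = 25/8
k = -1/2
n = 7/4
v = -25/72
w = -7/8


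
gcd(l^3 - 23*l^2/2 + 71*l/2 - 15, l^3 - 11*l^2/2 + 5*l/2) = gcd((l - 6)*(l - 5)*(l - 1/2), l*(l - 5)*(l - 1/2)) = l^2 - 11*l/2 + 5/2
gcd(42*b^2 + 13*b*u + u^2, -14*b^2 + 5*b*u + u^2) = 7*b + u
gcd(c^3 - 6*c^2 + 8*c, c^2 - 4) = c - 2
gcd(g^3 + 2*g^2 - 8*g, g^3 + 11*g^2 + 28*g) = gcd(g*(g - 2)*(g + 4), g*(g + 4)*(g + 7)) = g^2 + 4*g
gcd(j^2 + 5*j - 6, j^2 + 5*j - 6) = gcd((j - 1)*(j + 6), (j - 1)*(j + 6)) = j^2 + 5*j - 6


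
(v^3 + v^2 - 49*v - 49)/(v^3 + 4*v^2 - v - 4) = (v^2 - 49)/(v^2 + 3*v - 4)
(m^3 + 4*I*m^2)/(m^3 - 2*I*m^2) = (m + 4*I)/(m - 2*I)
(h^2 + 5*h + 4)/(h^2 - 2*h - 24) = (h + 1)/(h - 6)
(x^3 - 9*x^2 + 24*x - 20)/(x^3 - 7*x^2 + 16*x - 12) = (x - 5)/(x - 3)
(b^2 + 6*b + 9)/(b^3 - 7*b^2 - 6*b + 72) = (b + 3)/(b^2 - 10*b + 24)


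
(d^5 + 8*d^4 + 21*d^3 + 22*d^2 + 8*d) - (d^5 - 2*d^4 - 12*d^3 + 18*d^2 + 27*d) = 10*d^4 + 33*d^3 + 4*d^2 - 19*d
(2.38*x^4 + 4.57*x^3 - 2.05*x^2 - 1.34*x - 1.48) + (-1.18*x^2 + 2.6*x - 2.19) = 2.38*x^4 + 4.57*x^3 - 3.23*x^2 + 1.26*x - 3.67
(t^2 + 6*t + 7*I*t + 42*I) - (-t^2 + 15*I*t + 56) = 2*t^2 + 6*t - 8*I*t - 56 + 42*I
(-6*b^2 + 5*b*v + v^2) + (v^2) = -6*b^2 + 5*b*v + 2*v^2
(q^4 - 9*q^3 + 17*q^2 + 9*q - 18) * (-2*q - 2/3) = -2*q^5 + 52*q^4/3 - 28*q^3 - 88*q^2/3 + 30*q + 12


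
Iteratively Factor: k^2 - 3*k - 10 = (k - 5)*(k + 2)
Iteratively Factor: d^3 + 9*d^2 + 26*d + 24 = (d + 2)*(d^2 + 7*d + 12) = (d + 2)*(d + 4)*(d + 3)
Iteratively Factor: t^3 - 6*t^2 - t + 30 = (t + 2)*(t^2 - 8*t + 15) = (t - 5)*(t + 2)*(t - 3)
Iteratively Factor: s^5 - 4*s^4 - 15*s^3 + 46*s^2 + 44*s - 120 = (s - 2)*(s^4 - 2*s^3 - 19*s^2 + 8*s + 60) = (s - 5)*(s - 2)*(s^3 + 3*s^2 - 4*s - 12) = (s - 5)*(s - 2)*(s + 2)*(s^2 + s - 6) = (s - 5)*(s - 2)^2*(s + 2)*(s + 3)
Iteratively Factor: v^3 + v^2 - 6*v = (v)*(v^2 + v - 6) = v*(v + 3)*(v - 2)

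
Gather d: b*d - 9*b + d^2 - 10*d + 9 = -9*b + d^2 + d*(b - 10) + 9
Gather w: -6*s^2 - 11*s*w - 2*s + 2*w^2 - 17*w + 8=-6*s^2 - 2*s + 2*w^2 + w*(-11*s - 17) + 8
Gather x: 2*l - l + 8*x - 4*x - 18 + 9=l + 4*x - 9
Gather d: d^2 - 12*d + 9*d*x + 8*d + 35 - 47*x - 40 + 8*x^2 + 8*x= d^2 + d*(9*x - 4) + 8*x^2 - 39*x - 5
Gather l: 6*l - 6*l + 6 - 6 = 0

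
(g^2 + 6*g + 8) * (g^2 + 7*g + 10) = g^4 + 13*g^3 + 60*g^2 + 116*g + 80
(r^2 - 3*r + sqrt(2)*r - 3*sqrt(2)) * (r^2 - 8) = r^4 - 3*r^3 + sqrt(2)*r^3 - 8*r^2 - 3*sqrt(2)*r^2 - 8*sqrt(2)*r + 24*r + 24*sqrt(2)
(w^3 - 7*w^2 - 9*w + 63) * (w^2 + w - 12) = w^5 - 6*w^4 - 28*w^3 + 138*w^2 + 171*w - 756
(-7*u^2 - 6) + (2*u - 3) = -7*u^2 + 2*u - 9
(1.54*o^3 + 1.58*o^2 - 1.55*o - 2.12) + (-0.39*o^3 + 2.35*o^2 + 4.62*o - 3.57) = 1.15*o^3 + 3.93*o^2 + 3.07*o - 5.69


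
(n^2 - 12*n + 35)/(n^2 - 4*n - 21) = (n - 5)/(n + 3)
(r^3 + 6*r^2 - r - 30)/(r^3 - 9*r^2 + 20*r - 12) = (r^2 + 8*r + 15)/(r^2 - 7*r + 6)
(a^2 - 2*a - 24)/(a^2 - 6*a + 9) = (a^2 - 2*a - 24)/(a^2 - 6*a + 9)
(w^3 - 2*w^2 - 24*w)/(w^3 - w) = (w^2 - 2*w - 24)/(w^2 - 1)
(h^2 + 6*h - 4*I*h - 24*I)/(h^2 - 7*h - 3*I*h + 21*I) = (h^2 + h*(6 - 4*I) - 24*I)/(h^2 + h*(-7 - 3*I) + 21*I)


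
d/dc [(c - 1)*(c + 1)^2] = (c + 1)*(3*c - 1)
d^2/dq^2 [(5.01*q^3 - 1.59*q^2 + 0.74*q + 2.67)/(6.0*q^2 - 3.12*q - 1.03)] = (-2.27373675443232e-13*q^5 + 2.27373675443232e-13*q^4 + 153.212688*q^3 + 614.363616*q^2 - 240.564546*q + 76.853106)/(216.0*q^6 - 336.96*q^5 + 63.9792*q^4 + 85.318272*q^3 - 10.983096*q^2 - 9.930024*q - 1.092727)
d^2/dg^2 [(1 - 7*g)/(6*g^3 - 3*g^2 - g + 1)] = 2*(-(7*g - 1)*(-18*g^2 + 6*g + 1)^2 + (126*g^2 - 42*g + 3*(6*g - 1)*(7*g - 1) - 7)*(6*g^3 - 3*g^2 - g + 1))/(6*g^3 - 3*g^2 - g + 1)^3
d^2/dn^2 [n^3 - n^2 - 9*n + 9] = 6*n - 2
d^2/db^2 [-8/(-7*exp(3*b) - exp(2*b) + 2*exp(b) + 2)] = 8*((-63*exp(2*b) - 4*exp(b) + 2)*(7*exp(3*b) + exp(2*b) - 2*exp(b) - 2) + 2*(21*exp(2*b) + 2*exp(b) - 2)^2*exp(b))*exp(b)/(7*exp(3*b) + exp(2*b) - 2*exp(b) - 2)^3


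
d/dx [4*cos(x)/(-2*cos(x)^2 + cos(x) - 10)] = 8*(sin(x)^2 + 4)*sin(x)/(cos(x) - cos(2*x) - 11)^2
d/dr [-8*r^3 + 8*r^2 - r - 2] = -24*r^2 + 16*r - 1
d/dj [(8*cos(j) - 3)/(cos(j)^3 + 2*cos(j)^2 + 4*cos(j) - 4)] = 16*(-7*sin(j)^2 + 4*cos(3*j) + 27)*sin(j)/(-8*sin(j)^2 + 19*cos(j) + cos(3*j) - 8)^2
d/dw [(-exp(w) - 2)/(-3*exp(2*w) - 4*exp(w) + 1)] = (-2*(exp(w) + 2)*(3*exp(w) + 2) + 3*exp(2*w) + 4*exp(w) - 1)*exp(w)/(3*exp(2*w) + 4*exp(w) - 1)^2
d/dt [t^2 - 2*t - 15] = 2*t - 2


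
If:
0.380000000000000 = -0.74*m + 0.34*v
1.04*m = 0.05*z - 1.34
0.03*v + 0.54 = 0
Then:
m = -8.78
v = -18.00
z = -155.90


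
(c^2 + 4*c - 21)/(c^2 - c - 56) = (c - 3)/(c - 8)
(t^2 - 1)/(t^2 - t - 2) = (t - 1)/(t - 2)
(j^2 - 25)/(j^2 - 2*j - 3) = (25 - j^2)/(-j^2 + 2*j + 3)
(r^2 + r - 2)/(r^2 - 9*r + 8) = (r + 2)/(r - 8)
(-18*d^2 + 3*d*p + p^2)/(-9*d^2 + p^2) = (6*d + p)/(3*d + p)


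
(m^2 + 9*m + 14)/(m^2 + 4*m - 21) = (m + 2)/(m - 3)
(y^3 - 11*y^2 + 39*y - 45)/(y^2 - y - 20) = (y^2 - 6*y + 9)/(y + 4)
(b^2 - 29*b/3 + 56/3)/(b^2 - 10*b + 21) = (b - 8/3)/(b - 3)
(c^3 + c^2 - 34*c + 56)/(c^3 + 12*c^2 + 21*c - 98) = (c - 4)/(c + 7)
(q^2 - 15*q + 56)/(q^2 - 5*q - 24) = (q - 7)/(q + 3)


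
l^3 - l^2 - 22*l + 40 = (l - 4)*(l - 2)*(l + 5)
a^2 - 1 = (a - 1)*(a + 1)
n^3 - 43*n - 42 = (n - 7)*(n + 1)*(n + 6)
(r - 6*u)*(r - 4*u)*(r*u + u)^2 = r^4*u^2 - 10*r^3*u^3 + 2*r^3*u^2 + 24*r^2*u^4 - 20*r^2*u^3 + r^2*u^2 + 48*r*u^4 - 10*r*u^3 + 24*u^4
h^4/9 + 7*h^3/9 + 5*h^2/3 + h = h*(h/3 + 1/3)*(h/3 + 1)*(h + 3)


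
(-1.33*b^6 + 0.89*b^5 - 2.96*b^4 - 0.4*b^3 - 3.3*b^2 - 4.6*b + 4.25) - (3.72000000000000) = -1.33*b^6 + 0.89*b^5 - 2.96*b^4 - 0.4*b^3 - 3.3*b^2 - 4.6*b + 0.53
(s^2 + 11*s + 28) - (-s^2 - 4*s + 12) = 2*s^2 + 15*s + 16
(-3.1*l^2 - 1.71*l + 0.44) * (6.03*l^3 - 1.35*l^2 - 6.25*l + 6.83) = -18.693*l^5 - 6.1263*l^4 + 24.3367*l^3 - 11.0795*l^2 - 14.4293*l + 3.0052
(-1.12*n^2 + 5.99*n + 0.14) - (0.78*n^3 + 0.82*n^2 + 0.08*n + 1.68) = -0.78*n^3 - 1.94*n^2 + 5.91*n - 1.54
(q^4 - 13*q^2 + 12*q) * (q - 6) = q^5 - 6*q^4 - 13*q^3 + 90*q^2 - 72*q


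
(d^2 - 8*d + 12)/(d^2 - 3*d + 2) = (d - 6)/(d - 1)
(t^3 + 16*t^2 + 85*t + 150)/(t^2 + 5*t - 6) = (t^2 + 10*t + 25)/(t - 1)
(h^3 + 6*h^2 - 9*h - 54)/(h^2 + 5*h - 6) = (h^2 - 9)/(h - 1)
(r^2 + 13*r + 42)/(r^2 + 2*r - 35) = (r + 6)/(r - 5)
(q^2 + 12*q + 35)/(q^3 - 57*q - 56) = (q + 5)/(q^2 - 7*q - 8)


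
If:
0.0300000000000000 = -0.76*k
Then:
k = -0.04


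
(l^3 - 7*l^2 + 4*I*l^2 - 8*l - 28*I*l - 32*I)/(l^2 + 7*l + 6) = (l^2 + 4*l*(-2 + I) - 32*I)/(l + 6)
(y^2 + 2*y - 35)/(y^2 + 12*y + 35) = (y - 5)/(y + 5)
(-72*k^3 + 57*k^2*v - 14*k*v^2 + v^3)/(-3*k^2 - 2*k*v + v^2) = (24*k^2 - 11*k*v + v^2)/(k + v)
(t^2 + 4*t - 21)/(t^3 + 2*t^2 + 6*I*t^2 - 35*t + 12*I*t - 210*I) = (t - 3)/(t^2 + t*(-5 + 6*I) - 30*I)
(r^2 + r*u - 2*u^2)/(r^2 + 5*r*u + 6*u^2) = (r - u)/(r + 3*u)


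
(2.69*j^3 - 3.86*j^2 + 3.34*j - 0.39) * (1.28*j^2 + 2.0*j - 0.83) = 3.4432*j^5 + 0.4392*j^4 - 5.6775*j^3 + 9.3846*j^2 - 3.5522*j + 0.3237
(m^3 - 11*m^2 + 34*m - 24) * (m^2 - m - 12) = m^5 - 12*m^4 + 33*m^3 + 74*m^2 - 384*m + 288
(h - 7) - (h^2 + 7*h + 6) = -h^2 - 6*h - 13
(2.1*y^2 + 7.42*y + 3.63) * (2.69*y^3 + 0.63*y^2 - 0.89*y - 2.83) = 5.649*y^5 + 21.2828*y^4 + 12.5703*y^3 - 10.2599*y^2 - 24.2293*y - 10.2729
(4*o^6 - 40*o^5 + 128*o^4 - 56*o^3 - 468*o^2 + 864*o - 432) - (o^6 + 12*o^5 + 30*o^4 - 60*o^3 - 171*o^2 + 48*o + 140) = 3*o^6 - 52*o^5 + 98*o^4 + 4*o^3 - 297*o^2 + 816*o - 572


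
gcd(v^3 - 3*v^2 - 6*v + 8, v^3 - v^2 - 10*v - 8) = v^2 - 2*v - 8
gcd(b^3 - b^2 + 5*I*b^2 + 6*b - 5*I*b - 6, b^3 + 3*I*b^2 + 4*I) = b - I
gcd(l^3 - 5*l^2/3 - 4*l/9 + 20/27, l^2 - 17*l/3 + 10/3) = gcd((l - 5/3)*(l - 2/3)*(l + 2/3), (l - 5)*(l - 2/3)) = l - 2/3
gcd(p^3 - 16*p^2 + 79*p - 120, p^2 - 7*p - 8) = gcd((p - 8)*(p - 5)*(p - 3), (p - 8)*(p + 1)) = p - 8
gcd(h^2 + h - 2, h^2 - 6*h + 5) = h - 1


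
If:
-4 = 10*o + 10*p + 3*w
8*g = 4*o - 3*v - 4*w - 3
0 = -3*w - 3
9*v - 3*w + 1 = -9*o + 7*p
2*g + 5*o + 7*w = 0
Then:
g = 469/352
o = 763/880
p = -851/880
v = -227/110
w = -1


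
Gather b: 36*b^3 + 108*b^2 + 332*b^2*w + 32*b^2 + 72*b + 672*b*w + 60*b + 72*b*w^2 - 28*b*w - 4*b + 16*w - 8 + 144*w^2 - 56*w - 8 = 36*b^3 + b^2*(332*w + 140) + b*(72*w^2 + 644*w + 128) + 144*w^2 - 40*w - 16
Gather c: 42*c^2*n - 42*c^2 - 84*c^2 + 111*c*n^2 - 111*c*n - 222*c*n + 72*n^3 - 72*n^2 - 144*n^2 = c^2*(42*n - 126) + c*(111*n^2 - 333*n) + 72*n^3 - 216*n^2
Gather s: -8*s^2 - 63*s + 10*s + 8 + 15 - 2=-8*s^2 - 53*s + 21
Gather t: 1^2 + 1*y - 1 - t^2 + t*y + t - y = -t^2 + t*(y + 1)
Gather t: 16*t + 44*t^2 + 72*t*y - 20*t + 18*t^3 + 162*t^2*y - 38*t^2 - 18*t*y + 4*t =18*t^3 + t^2*(162*y + 6) + 54*t*y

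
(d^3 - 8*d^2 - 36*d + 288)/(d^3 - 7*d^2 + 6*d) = (d^2 - 2*d - 48)/(d*(d - 1))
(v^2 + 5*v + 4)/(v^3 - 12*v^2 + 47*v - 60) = (v^2 + 5*v + 4)/(v^3 - 12*v^2 + 47*v - 60)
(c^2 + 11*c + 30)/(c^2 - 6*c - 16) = (c^2 + 11*c + 30)/(c^2 - 6*c - 16)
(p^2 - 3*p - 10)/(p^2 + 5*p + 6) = (p - 5)/(p + 3)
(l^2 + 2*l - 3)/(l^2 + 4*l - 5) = (l + 3)/(l + 5)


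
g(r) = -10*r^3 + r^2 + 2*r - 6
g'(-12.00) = -4342.00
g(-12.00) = 17394.00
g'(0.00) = 2.00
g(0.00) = -6.00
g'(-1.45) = -63.98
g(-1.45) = 23.69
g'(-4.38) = -582.29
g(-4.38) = 844.70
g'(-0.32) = -1.71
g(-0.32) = -6.21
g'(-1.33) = -53.73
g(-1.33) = 16.64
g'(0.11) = 1.86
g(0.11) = -5.78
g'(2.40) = -166.00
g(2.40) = -133.68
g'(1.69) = -80.30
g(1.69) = -48.03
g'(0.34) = -0.79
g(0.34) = -5.60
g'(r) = -30*r^2 + 2*r + 2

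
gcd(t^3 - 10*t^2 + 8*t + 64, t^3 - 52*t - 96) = t^2 - 6*t - 16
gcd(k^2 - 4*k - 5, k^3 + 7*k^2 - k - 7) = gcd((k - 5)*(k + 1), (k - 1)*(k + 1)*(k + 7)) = k + 1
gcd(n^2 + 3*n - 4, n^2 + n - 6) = 1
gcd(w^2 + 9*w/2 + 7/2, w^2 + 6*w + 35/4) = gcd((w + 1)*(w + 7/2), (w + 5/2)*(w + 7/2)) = w + 7/2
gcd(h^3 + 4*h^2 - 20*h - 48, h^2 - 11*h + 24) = 1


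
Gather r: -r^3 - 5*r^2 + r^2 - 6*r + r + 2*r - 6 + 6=-r^3 - 4*r^2 - 3*r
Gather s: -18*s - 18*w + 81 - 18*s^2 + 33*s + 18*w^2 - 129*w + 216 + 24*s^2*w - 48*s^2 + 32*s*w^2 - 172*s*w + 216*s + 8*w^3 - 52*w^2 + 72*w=s^2*(24*w - 66) + s*(32*w^2 - 172*w + 231) + 8*w^3 - 34*w^2 - 75*w + 297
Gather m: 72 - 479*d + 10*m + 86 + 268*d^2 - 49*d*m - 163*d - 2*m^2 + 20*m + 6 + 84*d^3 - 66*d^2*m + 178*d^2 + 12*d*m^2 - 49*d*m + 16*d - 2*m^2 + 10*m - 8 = 84*d^3 + 446*d^2 - 626*d + m^2*(12*d - 4) + m*(-66*d^2 - 98*d + 40) + 156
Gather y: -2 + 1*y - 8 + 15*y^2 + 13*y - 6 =15*y^2 + 14*y - 16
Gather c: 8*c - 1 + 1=8*c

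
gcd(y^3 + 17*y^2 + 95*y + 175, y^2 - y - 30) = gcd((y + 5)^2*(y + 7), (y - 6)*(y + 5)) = y + 5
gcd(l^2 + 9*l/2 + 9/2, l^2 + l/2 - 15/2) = l + 3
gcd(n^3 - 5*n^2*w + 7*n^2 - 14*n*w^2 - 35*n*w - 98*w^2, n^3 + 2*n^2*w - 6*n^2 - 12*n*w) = n + 2*w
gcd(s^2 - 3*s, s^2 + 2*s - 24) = 1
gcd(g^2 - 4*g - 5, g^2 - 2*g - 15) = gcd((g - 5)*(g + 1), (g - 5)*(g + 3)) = g - 5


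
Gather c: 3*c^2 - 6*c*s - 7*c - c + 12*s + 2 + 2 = 3*c^2 + c*(-6*s - 8) + 12*s + 4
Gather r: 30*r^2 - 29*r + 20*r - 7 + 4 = 30*r^2 - 9*r - 3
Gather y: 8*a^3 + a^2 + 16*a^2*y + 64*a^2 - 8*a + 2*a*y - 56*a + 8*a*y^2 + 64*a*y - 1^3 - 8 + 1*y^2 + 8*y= 8*a^3 + 65*a^2 - 64*a + y^2*(8*a + 1) + y*(16*a^2 + 66*a + 8) - 9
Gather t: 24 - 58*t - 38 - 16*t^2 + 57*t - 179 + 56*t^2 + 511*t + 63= 40*t^2 + 510*t - 130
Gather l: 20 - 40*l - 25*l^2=-25*l^2 - 40*l + 20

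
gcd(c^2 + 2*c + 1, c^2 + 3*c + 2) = c + 1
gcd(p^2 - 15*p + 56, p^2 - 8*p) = p - 8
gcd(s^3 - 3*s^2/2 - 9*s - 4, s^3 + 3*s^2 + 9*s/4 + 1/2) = s^2 + 5*s/2 + 1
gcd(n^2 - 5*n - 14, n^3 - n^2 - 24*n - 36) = n + 2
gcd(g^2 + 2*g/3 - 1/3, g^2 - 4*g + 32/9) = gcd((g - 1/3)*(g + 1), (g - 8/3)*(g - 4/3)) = 1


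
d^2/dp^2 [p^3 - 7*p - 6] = 6*p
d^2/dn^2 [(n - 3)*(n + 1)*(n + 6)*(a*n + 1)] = 12*a*n^2 + 24*a*n - 30*a + 6*n + 8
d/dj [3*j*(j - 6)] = 6*j - 18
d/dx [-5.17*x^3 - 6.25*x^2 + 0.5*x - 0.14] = -15.51*x^2 - 12.5*x + 0.5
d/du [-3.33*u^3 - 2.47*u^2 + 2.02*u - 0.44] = -9.99*u^2 - 4.94*u + 2.02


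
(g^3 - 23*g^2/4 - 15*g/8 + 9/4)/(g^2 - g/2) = g - 21/4 - 9/(2*g)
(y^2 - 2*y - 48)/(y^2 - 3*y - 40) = (y + 6)/(y + 5)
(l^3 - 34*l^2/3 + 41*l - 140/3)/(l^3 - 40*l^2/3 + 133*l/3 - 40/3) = (3*l^2 - 19*l + 28)/(3*l^2 - 25*l + 8)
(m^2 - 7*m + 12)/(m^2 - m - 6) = (m - 4)/(m + 2)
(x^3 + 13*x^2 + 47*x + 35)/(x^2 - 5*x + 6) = (x^3 + 13*x^2 + 47*x + 35)/(x^2 - 5*x + 6)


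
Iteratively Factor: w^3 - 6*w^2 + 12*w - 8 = (w - 2)*(w^2 - 4*w + 4) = (w - 2)^2*(w - 2)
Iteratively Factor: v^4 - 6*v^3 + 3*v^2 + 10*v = (v)*(v^3 - 6*v^2 + 3*v + 10) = v*(v - 5)*(v^2 - v - 2) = v*(v - 5)*(v + 1)*(v - 2)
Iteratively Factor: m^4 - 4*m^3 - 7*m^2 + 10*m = (m - 5)*(m^3 + m^2 - 2*m) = (m - 5)*(m - 1)*(m^2 + 2*m) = m*(m - 5)*(m - 1)*(m + 2)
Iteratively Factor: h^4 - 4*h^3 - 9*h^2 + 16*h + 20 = (h - 2)*(h^3 - 2*h^2 - 13*h - 10) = (h - 5)*(h - 2)*(h^2 + 3*h + 2) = (h - 5)*(h - 2)*(h + 2)*(h + 1)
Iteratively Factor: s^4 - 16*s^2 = (s)*(s^3 - 16*s) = s*(s + 4)*(s^2 - 4*s) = s*(s - 4)*(s + 4)*(s)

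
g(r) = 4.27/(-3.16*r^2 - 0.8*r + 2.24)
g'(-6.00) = -0.01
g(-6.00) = -0.04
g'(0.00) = 0.68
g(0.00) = 1.91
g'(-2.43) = -0.30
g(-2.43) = -0.29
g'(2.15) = 0.31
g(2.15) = -0.30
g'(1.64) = 0.83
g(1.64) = -0.56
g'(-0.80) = -24.71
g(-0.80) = 4.98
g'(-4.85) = -0.03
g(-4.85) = -0.06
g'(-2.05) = -0.59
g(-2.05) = -0.45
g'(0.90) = 25.63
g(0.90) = -4.11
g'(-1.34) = -5.87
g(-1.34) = -1.81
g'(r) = 4.27*(6.32*r + 0.8)/(-3.16*r^2 - 0.8*r + 2.24)^2 = (26.9864*r + 3.416)/(3.16*r^2 + 0.8*r - 2.24)^2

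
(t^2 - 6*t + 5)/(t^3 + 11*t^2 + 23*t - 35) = (t - 5)/(t^2 + 12*t + 35)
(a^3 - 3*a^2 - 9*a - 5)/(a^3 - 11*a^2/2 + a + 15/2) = 2*(a + 1)/(2*a - 3)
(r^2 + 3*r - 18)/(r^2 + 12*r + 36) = (r - 3)/(r + 6)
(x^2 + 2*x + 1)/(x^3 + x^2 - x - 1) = 1/(x - 1)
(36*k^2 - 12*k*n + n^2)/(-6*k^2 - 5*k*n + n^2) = (-6*k + n)/(k + n)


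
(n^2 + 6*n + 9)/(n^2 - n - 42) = (n^2 + 6*n + 9)/(n^2 - n - 42)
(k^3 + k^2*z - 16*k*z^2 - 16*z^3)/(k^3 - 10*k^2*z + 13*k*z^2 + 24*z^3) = (k^2 - 16*z^2)/(k^2 - 11*k*z + 24*z^2)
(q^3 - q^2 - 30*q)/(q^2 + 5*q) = q - 6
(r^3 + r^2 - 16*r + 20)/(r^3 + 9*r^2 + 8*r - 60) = (r - 2)/(r + 6)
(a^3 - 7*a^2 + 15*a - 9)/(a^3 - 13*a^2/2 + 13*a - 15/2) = 2*(a - 3)/(2*a - 5)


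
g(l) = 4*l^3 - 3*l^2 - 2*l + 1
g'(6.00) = 394.00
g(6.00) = 745.00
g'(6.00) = 394.00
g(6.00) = 745.00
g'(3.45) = 120.13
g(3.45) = 122.65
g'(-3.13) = 134.34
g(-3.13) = -144.79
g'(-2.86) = 113.32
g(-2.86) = -111.39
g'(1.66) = 21.11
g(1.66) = 7.71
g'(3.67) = 137.61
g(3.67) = 150.98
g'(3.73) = 142.57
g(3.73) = 159.38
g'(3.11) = 95.41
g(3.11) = 86.08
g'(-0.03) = -1.81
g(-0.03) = 1.06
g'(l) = 12*l^2 - 6*l - 2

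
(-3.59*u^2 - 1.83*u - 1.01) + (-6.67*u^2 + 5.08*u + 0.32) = -10.26*u^2 + 3.25*u - 0.69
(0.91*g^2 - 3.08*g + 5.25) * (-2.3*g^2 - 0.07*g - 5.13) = -2.093*g^4 + 7.0203*g^3 - 16.5277*g^2 + 15.4329*g - 26.9325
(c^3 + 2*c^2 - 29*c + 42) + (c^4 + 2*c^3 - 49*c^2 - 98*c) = c^4 + 3*c^3 - 47*c^2 - 127*c + 42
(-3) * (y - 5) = 15 - 3*y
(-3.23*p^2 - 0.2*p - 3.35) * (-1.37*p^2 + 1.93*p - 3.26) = 4.4251*p^4 - 5.9599*p^3 + 14.7333*p^2 - 5.8135*p + 10.921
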